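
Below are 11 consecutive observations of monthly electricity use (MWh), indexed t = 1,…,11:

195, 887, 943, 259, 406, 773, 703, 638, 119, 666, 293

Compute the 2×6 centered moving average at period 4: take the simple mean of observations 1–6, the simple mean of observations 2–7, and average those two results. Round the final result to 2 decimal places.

Sum over 1–6: 195 + 887 + 943 + 259 + 406 + 773 = 3463
Sum over 2–7: 887 + 943 + 259 + 406 + 773 + 703 = 3971
CMA at t=4 = (3463 + 3971) / (2·6) = 7434 / 12 = 619.50

619.50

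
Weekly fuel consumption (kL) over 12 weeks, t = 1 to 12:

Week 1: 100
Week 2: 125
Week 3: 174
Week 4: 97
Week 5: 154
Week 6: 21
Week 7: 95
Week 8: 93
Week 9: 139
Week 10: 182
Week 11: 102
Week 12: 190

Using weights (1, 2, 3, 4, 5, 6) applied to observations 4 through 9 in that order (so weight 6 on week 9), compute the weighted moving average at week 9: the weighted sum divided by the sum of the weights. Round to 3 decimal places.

Weighted sum: 1·97 + 2·154 + 3·21 + 4·95 + 5·93 + 6·139 = 97 + 308 + 63 + 380 + 465 + 834 = 2147
Weight total: 1 + 2 + 3 + 4 + 5 + 6 = 21
WMA = 2147 / 21 = 102.238

102.238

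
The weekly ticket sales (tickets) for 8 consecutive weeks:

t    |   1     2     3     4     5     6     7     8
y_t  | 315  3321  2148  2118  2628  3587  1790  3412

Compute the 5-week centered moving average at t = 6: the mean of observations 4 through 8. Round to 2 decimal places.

Sum of periods 4–8: 2118 + 2628 + 3587 + 1790 + 3412 = 13535
Divide by 5: 13535 / 5 = 2707.00

2707.00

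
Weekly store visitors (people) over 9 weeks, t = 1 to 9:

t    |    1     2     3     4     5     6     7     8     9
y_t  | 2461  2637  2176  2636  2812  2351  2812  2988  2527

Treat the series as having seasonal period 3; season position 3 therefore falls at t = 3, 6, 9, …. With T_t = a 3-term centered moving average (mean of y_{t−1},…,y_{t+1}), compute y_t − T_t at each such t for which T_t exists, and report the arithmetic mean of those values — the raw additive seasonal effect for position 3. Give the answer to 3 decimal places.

-307.167

Season position 3 occurs at t = 3, 6 (where T_t is defined).
t=3: T_3 = 2483.00000; y_3 − T_3 = 2176 − 2483.00000 = -307.00000
t=6: T_6 = 2658.33333; y_6 − T_6 = 2351 − 2658.33333 = -307.33333
Mean deviation: (-307.00000 + -307.33333) / 2 = -307.167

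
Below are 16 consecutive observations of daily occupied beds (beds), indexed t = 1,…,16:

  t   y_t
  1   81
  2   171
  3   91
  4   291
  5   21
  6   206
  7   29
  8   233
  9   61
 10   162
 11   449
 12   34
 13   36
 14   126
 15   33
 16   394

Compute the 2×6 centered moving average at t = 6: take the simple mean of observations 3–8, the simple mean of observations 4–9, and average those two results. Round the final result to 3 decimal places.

Sum over 3–8: 91 + 291 + 21 + 206 + 29 + 233 = 871
Sum over 4–9: 291 + 21 + 206 + 29 + 233 + 61 = 841
CMA at t=6 = (871 + 841) / (2·6) = 1712 / 12 = 142.667

142.667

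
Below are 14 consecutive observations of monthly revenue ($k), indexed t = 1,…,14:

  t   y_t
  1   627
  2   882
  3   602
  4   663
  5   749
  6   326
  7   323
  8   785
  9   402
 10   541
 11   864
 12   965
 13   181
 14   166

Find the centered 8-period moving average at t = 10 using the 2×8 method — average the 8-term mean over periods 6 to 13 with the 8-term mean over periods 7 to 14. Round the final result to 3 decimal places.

538.375

Sum over 6–13: 326 + 323 + 785 + 402 + 541 + 864 + 965 + 181 = 4387
Sum over 7–14: 323 + 785 + 402 + 541 + 864 + 965 + 181 + 166 = 4227
CMA at t=10 = (4387 + 4227) / (2·8) = 8614 / 16 = 538.375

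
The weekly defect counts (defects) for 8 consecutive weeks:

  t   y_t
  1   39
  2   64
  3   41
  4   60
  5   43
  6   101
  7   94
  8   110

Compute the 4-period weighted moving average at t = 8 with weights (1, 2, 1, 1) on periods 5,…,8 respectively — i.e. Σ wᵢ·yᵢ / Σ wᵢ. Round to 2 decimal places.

89.80

Weighted sum: 1·43 + 2·101 + 1·94 + 1·110 = 43 + 202 + 94 + 110 = 449
Weight total: 1 + 2 + 1 + 1 = 5
WMA = 449 / 5 = 89.80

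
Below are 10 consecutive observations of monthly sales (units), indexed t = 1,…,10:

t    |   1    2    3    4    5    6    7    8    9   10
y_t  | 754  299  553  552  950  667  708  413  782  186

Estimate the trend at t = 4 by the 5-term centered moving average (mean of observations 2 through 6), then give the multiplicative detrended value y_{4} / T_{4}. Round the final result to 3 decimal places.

0.914

Trend T_4 = (299 + 553 + 552 + 950 + 667) / 5 = 3021/5 = 604.20000
Ratio to trend: 552 / 604.20000 = 0.914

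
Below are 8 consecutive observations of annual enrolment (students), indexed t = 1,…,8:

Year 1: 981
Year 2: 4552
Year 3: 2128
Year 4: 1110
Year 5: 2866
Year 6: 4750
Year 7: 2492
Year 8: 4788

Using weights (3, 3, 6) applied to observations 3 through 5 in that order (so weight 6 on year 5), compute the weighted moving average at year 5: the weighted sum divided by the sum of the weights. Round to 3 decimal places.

Weighted sum: 3·2128 + 3·1110 + 6·2866 = 6384 + 3330 + 17196 = 26910
Weight total: 3 + 3 + 6 = 12
WMA = 26910 / 12 = 2242.500

2242.500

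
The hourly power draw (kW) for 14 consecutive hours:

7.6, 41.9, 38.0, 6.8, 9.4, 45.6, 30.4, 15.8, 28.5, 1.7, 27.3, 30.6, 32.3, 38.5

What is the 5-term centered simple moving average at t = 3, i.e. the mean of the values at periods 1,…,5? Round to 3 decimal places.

Sum of periods 1–5: 7.6 + 41.9 + 38.0 + 6.8 + 9.4 = 103.7
Divide by 5: 103.7 / 5 = 20.740

20.740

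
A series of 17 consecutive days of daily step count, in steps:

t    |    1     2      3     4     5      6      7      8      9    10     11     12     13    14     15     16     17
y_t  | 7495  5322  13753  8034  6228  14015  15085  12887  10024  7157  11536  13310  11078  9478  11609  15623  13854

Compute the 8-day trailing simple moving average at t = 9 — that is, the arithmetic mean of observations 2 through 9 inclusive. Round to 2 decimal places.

Sum of periods 2–9: 5322 + 13753 + 8034 + 6228 + 14015 + 15085 + 12887 + 10024 = 85348
Divide by 8: 85348 / 8 = 10668.50

10668.50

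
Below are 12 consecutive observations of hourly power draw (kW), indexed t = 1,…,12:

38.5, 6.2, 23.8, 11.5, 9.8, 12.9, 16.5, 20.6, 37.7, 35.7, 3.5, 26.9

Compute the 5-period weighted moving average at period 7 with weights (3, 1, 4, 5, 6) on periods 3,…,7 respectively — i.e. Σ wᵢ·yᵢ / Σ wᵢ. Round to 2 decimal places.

Weighted sum: 3·23.8 + 1·11.5 + 4·9.8 + 5·12.9 + 6·16.5 = 71.4 + 11.5 + 39.2 + 64.5 + 99.0 = 285.6
Weight total: 3 + 1 + 4 + 5 + 6 = 19
WMA = 285.6 / 19 = 15.03

15.03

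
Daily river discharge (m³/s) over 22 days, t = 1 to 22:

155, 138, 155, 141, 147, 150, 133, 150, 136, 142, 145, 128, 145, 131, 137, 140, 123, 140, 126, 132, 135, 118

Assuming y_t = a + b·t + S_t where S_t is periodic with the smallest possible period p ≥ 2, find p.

5

First differences y_{t+1} − y_t: -17, 17, -14, 6, 3, -17, 17, -14, 6, 3, -17, 17, …
The difference pattern repeats every 5 terms and not for any smaller step, so p = 5.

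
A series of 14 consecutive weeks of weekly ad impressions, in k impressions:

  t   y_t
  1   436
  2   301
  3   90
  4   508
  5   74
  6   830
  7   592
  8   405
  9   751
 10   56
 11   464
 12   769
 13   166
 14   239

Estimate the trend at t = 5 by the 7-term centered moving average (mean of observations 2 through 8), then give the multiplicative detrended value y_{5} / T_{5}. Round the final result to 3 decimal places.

Trend T_5 = (301 + 90 + 508 + 74 + 830 + 592 + 405) / 7 = 2800/7 = 400.00000
Ratio to trend: 74 / 400.00000 = 0.185

0.185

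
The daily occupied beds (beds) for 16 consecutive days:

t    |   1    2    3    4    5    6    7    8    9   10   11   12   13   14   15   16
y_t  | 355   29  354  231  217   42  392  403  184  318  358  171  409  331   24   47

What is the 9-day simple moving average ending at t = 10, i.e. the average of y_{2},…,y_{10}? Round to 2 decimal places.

241.11

Sum of periods 2–10: 29 + 354 + 231 + 217 + 42 + 392 + 403 + 184 + 318 = 2170
Divide by 9: 2170 / 9 = 241.11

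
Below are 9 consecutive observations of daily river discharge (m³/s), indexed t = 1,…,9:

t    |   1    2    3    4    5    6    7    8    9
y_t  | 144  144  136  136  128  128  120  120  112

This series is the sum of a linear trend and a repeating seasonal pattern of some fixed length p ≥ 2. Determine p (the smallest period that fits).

First differences y_{t+1} − y_t: 0, -8, 0, -8, 0, -8, …
The difference pattern repeats every 2 terms and not for any smaller step, so p = 2.

2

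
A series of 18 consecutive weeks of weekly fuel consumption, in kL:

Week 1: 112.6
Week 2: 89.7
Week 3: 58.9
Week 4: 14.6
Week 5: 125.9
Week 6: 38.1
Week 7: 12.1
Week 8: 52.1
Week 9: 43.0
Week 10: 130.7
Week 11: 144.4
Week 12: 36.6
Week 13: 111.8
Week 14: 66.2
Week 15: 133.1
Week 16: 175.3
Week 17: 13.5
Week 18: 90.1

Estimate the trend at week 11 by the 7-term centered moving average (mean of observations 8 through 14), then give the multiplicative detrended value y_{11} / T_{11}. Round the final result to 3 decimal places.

1.728

Trend T_11 = (52.1 + 43.0 + 130.7 + 144.4 + 36.6 + 111.8 + 66.2) / 7 = 584.8/7 = 83.54286
Ratio to trend: 144.4 / 83.54286 = 1.728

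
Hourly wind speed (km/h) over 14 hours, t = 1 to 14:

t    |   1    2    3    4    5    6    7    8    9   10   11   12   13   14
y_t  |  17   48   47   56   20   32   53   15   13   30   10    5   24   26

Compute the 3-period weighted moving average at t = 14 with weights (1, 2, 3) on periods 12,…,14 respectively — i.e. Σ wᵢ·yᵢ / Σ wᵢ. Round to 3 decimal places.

Weighted sum: 1·5 + 2·24 + 3·26 = 5 + 48 + 78 = 131
Weight total: 1 + 2 + 3 = 6
WMA = 131 / 6 = 21.833

21.833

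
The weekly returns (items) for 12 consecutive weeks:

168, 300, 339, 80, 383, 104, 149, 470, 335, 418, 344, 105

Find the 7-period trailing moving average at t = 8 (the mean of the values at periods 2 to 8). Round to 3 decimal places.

Sum of periods 2–8: 300 + 339 + 80 + 383 + 104 + 149 + 470 = 1825
Divide by 7: 1825 / 7 = 260.714

260.714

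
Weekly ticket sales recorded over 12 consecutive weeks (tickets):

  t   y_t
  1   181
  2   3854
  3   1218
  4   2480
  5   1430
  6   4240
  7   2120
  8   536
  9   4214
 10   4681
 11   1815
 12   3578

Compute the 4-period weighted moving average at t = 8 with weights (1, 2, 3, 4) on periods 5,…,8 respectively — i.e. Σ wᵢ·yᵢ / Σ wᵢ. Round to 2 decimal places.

1841.40

Weighted sum: 1·1430 + 2·4240 + 3·2120 + 4·536 = 1430 + 8480 + 6360 + 2144 = 18414
Weight total: 1 + 2 + 3 + 4 = 10
WMA = 18414 / 10 = 1841.40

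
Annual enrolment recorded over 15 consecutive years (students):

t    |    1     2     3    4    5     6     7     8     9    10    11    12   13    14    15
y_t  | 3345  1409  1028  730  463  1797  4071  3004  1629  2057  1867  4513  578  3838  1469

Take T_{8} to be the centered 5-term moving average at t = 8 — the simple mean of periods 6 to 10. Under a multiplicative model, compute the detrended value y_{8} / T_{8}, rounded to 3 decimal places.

1.196

Trend T_8 = (1797 + 4071 + 3004 + 1629 + 2057) / 5 = 12558/5 = 2511.60000
Ratio to trend: 3004 / 2511.60000 = 1.196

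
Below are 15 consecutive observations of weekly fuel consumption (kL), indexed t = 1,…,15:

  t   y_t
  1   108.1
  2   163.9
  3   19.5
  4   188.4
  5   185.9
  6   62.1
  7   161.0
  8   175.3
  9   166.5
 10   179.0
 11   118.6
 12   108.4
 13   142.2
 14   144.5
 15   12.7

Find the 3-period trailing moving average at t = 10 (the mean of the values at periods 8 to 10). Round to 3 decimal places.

Sum of periods 8–10: 175.3 + 166.5 + 179.0 = 520.8
Divide by 3: 520.8 / 3 = 173.600

173.600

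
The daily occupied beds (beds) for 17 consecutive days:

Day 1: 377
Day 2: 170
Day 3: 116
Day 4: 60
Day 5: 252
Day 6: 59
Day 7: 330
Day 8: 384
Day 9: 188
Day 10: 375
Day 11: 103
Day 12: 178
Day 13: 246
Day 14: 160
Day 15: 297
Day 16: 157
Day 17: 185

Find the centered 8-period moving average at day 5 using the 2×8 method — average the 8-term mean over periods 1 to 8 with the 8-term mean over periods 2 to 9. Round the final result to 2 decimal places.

Sum over 1–8: 377 + 170 + 116 + 60 + 252 + 59 + 330 + 384 = 1748
Sum over 2–9: 170 + 116 + 60 + 252 + 59 + 330 + 384 + 188 = 1559
CMA at t=5 = (1748 + 1559) / (2·8) = 3307 / 16 = 206.69

206.69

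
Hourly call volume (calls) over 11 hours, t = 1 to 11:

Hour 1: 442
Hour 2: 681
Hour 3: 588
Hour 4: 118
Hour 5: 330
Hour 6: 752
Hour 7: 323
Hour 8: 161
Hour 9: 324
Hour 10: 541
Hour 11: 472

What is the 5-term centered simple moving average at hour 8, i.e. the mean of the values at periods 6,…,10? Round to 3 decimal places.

Sum of periods 6–10: 752 + 323 + 161 + 324 + 541 = 2101
Divide by 5: 2101 / 5 = 420.200

420.200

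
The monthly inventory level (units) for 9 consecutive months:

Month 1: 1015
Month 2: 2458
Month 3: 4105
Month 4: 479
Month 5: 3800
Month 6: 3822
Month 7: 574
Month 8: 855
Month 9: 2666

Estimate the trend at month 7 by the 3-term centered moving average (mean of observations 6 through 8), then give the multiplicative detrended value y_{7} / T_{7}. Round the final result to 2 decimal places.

Trend T_7 = (3822 + 574 + 855) / 3 = 5251/3 = 1750.3333
Ratio to trend: 574 / 1750.3333 = 0.33

0.33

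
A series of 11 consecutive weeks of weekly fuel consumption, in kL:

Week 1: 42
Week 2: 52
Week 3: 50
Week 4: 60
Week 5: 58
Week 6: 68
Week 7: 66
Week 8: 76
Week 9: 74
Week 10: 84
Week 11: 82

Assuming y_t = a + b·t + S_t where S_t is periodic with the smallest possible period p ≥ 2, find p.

First differences y_{t+1} − y_t: 10, -2, 10, -2, 10, -2, …
The difference pattern repeats every 2 terms and not for any smaller step, so p = 2.

2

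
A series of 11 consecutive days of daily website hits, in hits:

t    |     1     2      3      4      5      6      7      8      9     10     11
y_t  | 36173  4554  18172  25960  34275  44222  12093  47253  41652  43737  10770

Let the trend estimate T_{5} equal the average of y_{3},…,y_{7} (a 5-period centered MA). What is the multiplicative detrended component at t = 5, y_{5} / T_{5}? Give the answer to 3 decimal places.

1.272

Trend T_5 = (18172 + 25960 + 34275 + 44222 + 12093) / 5 = 134722/5 = 26944.40000
Ratio to trend: 34275 / 26944.40000 = 1.272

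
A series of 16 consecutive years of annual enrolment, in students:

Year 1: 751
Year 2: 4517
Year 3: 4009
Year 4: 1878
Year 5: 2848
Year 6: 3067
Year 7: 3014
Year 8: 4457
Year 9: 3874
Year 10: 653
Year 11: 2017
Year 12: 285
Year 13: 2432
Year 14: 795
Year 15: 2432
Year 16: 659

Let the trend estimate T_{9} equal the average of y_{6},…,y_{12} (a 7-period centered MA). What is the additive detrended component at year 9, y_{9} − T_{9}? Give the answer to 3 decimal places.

1393.000

Trend T_9 = (3067 + 3014 + 4457 + 3874 + 653 + 2017 + 285) / 7 = 17367/7 = 2481.00000
Detrended value: 3874 − 2481.00000 = 1393.000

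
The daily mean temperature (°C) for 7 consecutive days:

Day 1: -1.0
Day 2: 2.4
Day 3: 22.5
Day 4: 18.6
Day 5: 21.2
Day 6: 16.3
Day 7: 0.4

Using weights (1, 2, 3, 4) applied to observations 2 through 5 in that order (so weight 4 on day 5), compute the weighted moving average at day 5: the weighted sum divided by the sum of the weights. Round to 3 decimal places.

Weighted sum: 1·2.4 + 2·22.5 + 3·18.6 + 4·21.2 = 2.4 + 45.0 + 55.8 + 84.8 = 188.0
Weight total: 1 + 2 + 3 + 4 = 10
WMA = 188.0 / 10 = 18.800

18.800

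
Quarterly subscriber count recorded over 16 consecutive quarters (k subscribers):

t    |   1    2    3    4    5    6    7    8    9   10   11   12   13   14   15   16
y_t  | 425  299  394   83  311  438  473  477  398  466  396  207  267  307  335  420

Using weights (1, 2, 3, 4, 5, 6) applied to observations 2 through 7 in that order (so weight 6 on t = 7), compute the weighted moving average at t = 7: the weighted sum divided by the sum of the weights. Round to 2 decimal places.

Weighted sum: 1·299 + 2·394 + 3·83 + 4·311 + 5·438 + 6·473 = 299 + 788 + 249 + 1244 + 2190 + 2838 = 7608
Weight total: 1 + 2 + 3 + 4 + 5 + 6 = 21
WMA = 7608 / 21 = 362.29

362.29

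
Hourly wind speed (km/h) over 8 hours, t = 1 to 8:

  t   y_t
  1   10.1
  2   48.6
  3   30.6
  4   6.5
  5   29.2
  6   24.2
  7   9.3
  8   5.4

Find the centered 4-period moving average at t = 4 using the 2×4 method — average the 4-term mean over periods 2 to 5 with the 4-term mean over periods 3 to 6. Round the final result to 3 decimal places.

25.675

Sum over 2–5: 48.6 + 30.6 + 6.5 + 29.2 = 114.9
Sum over 3–6: 30.6 + 6.5 + 29.2 + 24.2 = 90.5
CMA at t=4 = (114.9 + 90.5) / (2·4) = 205.4 / 8 = 25.675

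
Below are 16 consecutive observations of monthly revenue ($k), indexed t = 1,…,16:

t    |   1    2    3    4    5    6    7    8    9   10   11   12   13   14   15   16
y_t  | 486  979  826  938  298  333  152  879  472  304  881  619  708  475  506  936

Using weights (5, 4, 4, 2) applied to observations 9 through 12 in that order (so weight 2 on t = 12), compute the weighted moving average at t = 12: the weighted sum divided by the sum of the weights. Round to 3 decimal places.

555.867

Weighted sum: 5·472 + 4·304 + 4·881 + 2·619 = 2360 + 1216 + 3524 + 1238 = 8338
Weight total: 5 + 4 + 4 + 2 = 15
WMA = 8338 / 15 = 555.867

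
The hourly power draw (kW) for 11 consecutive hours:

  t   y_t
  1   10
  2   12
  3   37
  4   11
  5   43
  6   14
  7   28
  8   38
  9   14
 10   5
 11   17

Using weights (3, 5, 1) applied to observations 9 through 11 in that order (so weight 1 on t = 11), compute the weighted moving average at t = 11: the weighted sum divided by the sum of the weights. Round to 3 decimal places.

9.333

Weighted sum: 3·14 + 5·5 + 1·17 = 42 + 25 + 17 = 84
Weight total: 3 + 5 + 1 = 9
WMA = 84 / 9 = 9.333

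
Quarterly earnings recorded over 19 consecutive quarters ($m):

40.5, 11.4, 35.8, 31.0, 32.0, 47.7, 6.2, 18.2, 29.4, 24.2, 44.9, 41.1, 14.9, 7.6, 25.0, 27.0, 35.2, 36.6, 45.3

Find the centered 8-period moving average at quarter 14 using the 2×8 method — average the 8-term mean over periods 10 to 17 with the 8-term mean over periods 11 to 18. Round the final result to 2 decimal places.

28.26

Sum over 10–17: 24.2 + 44.9 + 41.1 + 14.9 + 7.6 + 25.0 + 27.0 + 35.2 = 219.9
Sum over 11–18: 44.9 + 41.1 + 14.9 + 7.6 + 25.0 + 27.0 + 35.2 + 36.6 = 232.3
CMA at t=14 = (219.9 + 232.3) / (2·8) = 452.2 / 16 = 28.26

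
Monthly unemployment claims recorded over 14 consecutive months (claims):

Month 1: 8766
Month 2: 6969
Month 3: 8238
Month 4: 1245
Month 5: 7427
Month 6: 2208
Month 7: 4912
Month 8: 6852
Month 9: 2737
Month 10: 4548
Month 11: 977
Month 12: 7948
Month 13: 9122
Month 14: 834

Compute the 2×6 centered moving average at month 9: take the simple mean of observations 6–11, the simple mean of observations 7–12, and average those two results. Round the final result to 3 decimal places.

4184.000

Sum over 6–11: 2208 + 4912 + 6852 + 2737 + 4548 + 977 = 22234
Sum over 7–12: 4912 + 6852 + 2737 + 4548 + 977 + 7948 = 27974
CMA at t=9 = (22234 + 27974) / (2·6) = 50208 / 12 = 4184.000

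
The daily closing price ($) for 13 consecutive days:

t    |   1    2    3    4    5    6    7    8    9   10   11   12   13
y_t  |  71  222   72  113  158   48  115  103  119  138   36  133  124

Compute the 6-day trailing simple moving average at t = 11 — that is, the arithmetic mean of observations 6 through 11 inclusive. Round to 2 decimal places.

Sum of periods 6–11: 48 + 115 + 103 + 119 + 138 + 36 = 559
Divide by 6: 559 / 6 = 93.17

93.17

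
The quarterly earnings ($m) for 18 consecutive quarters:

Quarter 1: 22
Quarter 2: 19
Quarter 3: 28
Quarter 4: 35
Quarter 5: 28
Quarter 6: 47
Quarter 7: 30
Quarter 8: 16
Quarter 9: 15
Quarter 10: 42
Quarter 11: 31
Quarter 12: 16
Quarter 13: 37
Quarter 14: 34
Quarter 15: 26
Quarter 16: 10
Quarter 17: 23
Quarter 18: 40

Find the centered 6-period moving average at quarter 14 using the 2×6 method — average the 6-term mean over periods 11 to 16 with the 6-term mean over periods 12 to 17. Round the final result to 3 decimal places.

25.000

Sum over 11–16: 31 + 16 + 37 + 34 + 26 + 10 = 154
Sum over 12–17: 16 + 37 + 34 + 26 + 10 + 23 = 146
CMA at t=14 = (154 + 146) / (2·6) = 300 / 12 = 25.000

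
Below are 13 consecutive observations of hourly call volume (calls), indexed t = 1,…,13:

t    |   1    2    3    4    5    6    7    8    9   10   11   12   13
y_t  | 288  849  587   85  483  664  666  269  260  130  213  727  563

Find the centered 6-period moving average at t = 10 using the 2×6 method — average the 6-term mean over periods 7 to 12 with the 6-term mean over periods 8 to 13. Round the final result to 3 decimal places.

Sum over 7–12: 666 + 269 + 260 + 130 + 213 + 727 = 2265
Sum over 8–13: 269 + 260 + 130 + 213 + 727 + 563 = 2162
CMA at t=10 = (2265 + 2162) / (2·6) = 4427 / 12 = 368.917

368.917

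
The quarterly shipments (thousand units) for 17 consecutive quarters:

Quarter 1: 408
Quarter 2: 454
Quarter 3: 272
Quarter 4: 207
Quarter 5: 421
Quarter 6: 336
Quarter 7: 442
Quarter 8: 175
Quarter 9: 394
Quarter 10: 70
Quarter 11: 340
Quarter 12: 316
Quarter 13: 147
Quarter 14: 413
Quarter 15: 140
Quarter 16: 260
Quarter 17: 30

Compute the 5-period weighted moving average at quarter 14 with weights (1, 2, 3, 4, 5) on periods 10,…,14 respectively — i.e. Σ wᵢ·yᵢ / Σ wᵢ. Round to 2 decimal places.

Weighted sum: 1·70 + 2·340 + 3·316 + 4·147 + 5·413 = 70 + 680 + 948 + 588 + 2065 = 4351
Weight total: 1 + 2 + 3 + 4 + 5 = 15
WMA = 4351 / 15 = 290.07

290.07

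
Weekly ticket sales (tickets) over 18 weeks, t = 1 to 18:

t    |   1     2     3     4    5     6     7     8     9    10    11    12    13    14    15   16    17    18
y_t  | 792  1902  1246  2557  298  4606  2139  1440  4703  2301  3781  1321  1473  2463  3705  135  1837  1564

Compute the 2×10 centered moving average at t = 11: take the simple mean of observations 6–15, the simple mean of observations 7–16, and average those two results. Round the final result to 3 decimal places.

Sum over 6–15: 4606 + 2139 + 1440 + 4703 + 2301 + 3781 + 1321 + 1473 + 2463 + 3705 = 27932
Sum over 7–16: 2139 + 1440 + 4703 + 2301 + 3781 + 1321 + 1473 + 2463 + 3705 + 135 = 23461
CMA at t=11 = (27932 + 23461) / (2·10) = 51393 / 20 = 2569.650

2569.650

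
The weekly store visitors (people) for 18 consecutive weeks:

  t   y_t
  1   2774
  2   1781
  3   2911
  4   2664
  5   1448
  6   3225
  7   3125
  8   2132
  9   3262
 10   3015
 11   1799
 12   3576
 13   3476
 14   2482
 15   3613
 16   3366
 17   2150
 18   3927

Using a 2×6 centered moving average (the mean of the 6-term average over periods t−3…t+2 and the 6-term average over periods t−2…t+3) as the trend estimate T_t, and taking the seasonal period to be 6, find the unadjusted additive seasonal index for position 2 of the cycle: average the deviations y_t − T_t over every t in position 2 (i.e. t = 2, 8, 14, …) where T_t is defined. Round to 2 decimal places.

Season position 2 occurs at t = 8, 14 (where T_t is defined).
t=8: T_8 = 2730.4167; y_8 − T_8 = 2132 − 2730.4167 = -598.4167
t=14: T_14 = 3081.2500; y_14 − T_14 = 2482 − 3081.2500 = -599.2500
Mean deviation: (-598.4167 + -599.2500) / 2 = -598.83

-598.83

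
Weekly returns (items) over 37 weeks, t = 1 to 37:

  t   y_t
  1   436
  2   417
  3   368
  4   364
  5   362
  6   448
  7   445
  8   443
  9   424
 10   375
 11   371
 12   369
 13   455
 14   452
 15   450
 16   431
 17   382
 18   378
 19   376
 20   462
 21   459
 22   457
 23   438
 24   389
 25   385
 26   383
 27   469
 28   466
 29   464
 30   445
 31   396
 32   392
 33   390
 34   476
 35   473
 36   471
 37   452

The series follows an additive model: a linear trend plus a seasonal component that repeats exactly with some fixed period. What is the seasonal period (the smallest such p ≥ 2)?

7

First differences y_{t+1} − y_t: -19, -49, -4, -2, 86, -3, -2, -19, -49, -4, -2, 86, -3, -2, -19, -49, …
The difference pattern repeats every 7 terms and not for any smaller step, so p = 7.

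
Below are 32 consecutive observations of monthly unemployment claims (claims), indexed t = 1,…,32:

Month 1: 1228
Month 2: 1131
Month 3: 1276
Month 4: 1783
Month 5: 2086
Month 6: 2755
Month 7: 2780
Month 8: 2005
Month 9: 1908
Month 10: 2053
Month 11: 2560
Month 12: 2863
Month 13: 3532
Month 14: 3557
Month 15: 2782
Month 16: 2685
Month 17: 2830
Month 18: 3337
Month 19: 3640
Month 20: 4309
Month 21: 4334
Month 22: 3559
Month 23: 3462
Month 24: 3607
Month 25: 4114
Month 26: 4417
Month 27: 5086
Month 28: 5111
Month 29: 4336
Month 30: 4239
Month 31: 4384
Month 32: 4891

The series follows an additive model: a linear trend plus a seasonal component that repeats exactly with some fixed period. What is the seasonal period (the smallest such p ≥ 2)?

First differences y_{t+1} − y_t: -97, 145, 507, 303, 669, 25, -775, -97, 145, 507, 303, 669, 25, -775, -97, 145, …
The difference pattern repeats every 7 terms and not for any smaller step, so p = 7.

7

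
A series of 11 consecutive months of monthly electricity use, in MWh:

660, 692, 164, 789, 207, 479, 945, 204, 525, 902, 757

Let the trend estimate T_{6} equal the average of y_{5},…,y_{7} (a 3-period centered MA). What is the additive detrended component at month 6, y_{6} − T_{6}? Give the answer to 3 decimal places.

-64.667

Trend T_6 = (207 + 479 + 945) / 3 = 1631/3 = 543.66667
Detrended value: 479 − 543.66667 = -64.667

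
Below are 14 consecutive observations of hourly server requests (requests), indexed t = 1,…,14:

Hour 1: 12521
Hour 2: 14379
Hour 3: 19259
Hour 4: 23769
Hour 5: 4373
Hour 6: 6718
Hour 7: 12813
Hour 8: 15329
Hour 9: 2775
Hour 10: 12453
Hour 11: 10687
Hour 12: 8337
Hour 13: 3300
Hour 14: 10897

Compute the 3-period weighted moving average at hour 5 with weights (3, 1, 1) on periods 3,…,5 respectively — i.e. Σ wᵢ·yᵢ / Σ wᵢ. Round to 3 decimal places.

17183.800

Weighted sum: 3·19259 + 1·23769 + 1·4373 = 57777 + 23769 + 4373 = 85919
Weight total: 3 + 1 + 1 = 5
WMA = 85919 / 5 = 17183.800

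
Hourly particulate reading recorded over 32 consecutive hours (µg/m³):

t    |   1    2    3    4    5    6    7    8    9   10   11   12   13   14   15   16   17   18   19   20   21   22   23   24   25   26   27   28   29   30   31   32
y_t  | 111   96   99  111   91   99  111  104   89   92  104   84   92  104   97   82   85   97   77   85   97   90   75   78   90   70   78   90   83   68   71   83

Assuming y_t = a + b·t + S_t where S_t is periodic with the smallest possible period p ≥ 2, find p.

First differences y_{t+1} − y_t: -15, 3, 12, -20, 8, 12, -7, -15, 3, 12, -20, 8, 12, -7, -15, 3, …
The difference pattern repeats every 7 terms and not for any smaller step, so p = 7.

7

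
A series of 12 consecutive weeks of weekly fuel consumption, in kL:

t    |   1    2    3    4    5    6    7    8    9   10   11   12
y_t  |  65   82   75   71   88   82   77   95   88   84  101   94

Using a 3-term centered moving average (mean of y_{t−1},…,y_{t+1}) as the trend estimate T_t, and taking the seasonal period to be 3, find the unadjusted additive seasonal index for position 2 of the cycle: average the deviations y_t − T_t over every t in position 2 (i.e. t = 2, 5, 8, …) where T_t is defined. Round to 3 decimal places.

8.000

Season position 2 occurs at t = 2, 5, 8, 11 (where T_t is defined).
t=2: T_2 = 74.00000; y_2 − T_2 = 82 − 74.00000 = 8.00000
t=5: T_5 = 80.33333; y_5 − T_5 = 88 − 80.33333 = 7.66667
t=8: T_8 = 86.66667; y_8 − T_8 = 95 − 86.66667 = 8.33333
t=11: T_11 = 93.00000; y_11 − T_11 = 101 − 93.00000 = 8.00000
Mean deviation: (8.00000 + 7.66667 + 8.33333 + 8.00000) / 4 = 8.000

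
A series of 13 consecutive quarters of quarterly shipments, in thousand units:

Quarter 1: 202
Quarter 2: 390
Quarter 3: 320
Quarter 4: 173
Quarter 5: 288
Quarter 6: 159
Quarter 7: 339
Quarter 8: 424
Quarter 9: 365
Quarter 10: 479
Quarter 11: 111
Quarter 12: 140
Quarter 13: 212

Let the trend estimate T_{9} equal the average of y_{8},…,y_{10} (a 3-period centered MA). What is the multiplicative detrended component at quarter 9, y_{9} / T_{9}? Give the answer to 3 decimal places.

0.864

Trend T_9 = (424 + 365 + 479) / 3 = 1268/3 = 422.66667
Ratio to trend: 365 / 422.66667 = 0.864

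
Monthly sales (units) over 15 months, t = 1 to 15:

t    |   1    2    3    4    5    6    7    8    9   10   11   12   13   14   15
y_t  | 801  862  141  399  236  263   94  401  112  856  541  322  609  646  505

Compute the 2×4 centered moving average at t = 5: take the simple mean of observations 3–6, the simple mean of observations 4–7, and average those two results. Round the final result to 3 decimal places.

253.875

Sum over 3–6: 141 + 399 + 236 + 263 = 1039
Sum over 4–7: 399 + 236 + 263 + 94 = 992
CMA at t=5 = (1039 + 992) / (2·4) = 2031 / 8 = 253.875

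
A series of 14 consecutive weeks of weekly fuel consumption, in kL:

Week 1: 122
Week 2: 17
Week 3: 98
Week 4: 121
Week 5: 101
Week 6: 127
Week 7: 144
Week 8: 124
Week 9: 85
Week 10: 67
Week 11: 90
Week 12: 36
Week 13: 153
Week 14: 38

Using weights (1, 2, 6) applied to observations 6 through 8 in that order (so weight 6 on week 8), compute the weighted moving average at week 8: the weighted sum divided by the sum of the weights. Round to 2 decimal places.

Weighted sum: 1·127 + 2·144 + 6·124 = 127 + 288 + 744 = 1159
Weight total: 1 + 2 + 6 = 9
WMA = 1159 / 9 = 128.78

128.78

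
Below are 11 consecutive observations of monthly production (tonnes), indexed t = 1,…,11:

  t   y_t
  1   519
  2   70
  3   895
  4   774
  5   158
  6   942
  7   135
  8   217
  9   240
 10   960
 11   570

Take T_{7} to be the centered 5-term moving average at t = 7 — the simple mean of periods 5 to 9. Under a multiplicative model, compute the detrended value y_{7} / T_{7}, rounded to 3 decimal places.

0.399

Trend T_7 = (158 + 942 + 135 + 217 + 240) / 5 = 1692/5 = 338.40000
Ratio to trend: 135 / 338.40000 = 0.399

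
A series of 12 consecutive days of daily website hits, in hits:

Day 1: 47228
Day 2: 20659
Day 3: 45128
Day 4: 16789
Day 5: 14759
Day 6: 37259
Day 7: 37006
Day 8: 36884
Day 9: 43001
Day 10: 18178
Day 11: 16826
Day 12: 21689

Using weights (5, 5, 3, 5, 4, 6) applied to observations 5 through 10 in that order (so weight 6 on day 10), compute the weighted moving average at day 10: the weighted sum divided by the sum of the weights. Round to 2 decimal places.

29878.57

Weighted sum: 5·14759 + 5·37259 + 3·37006 + 5·36884 + 4·43001 + 6·18178 = 73795 + 186295 + 111018 + 184420 + 172004 + 109068 = 836600
Weight total: 5 + 5 + 3 + 5 + 4 + 6 = 28
WMA = 836600 / 28 = 29878.57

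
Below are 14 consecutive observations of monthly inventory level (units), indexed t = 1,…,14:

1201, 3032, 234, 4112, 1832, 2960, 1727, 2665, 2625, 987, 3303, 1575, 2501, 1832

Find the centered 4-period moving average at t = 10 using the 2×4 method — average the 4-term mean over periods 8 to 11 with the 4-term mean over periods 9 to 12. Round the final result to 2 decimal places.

2258.75

Sum over 8–11: 2665 + 2625 + 987 + 3303 = 9580
Sum over 9–12: 2625 + 987 + 3303 + 1575 = 8490
CMA at t=10 = (9580 + 8490) / (2·4) = 18070 / 8 = 2258.75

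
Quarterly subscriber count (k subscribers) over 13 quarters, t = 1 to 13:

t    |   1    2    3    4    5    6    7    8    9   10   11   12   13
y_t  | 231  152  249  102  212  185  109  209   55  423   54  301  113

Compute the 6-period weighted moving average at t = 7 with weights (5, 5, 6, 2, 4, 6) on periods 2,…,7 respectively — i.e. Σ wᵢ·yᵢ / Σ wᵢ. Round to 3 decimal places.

Weighted sum: 5·152 + 5·249 + 6·102 + 2·212 + 4·185 + 6·109 = 760 + 1245 + 612 + 424 + 740 + 654 = 4435
Weight total: 5 + 5 + 6 + 2 + 4 + 6 = 28
WMA = 4435 / 28 = 158.393

158.393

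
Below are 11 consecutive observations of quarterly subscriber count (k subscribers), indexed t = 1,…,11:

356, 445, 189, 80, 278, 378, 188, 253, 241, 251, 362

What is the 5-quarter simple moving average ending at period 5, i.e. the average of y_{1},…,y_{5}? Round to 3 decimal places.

Sum of periods 1–5: 356 + 445 + 189 + 80 + 278 = 1348
Divide by 5: 1348 / 5 = 269.600

269.600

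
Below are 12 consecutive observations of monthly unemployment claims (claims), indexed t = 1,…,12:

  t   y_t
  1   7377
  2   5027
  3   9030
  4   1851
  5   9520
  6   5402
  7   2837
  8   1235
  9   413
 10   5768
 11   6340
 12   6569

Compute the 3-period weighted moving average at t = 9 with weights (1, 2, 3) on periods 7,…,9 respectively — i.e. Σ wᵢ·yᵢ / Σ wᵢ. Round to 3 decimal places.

Weighted sum: 1·2837 + 2·1235 + 3·413 = 2837 + 2470 + 1239 = 6546
Weight total: 1 + 2 + 3 = 6
WMA = 6546 / 6 = 1091.000

1091.000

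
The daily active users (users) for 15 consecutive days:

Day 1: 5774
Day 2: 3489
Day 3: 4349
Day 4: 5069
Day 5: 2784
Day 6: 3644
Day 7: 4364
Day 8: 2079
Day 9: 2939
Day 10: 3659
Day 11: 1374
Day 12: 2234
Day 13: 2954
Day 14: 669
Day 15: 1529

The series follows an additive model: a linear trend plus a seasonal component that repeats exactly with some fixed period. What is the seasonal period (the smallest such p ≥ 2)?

First differences y_{t+1} − y_t: -2285, 860, 720, -2285, 860, 720, -2285, 860, …
The difference pattern repeats every 3 terms and not for any smaller step, so p = 3.

3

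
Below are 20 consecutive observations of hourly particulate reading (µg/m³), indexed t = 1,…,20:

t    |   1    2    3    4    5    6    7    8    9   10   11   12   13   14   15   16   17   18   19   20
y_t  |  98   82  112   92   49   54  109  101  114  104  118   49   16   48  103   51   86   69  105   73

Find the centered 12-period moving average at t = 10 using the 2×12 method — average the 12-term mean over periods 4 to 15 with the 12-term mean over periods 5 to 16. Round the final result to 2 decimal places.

78.04

Sum over 4–15: 92 + 49 + 54 + 109 + 101 + 114 + 104 + 118 + 49 + 16 + 48 + 103 = 957
Sum over 5–16: 49 + 54 + 109 + 101 + 114 + 104 + 118 + 49 + 16 + 48 + 103 + 51 = 916
CMA at t=10 = (957 + 916) / (2·12) = 1873 / 24 = 78.04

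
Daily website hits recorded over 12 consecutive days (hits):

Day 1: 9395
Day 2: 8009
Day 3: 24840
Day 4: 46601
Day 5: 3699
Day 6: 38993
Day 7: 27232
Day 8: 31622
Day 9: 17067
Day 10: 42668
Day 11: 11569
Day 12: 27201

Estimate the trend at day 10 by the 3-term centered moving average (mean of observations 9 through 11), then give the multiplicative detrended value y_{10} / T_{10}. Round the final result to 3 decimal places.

Trend T_10 = (17067 + 42668 + 11569) / 3 = 71304/3 = 23768.00000
Ratio to trend: 42668 / 23768.00000 = 1.795

1.795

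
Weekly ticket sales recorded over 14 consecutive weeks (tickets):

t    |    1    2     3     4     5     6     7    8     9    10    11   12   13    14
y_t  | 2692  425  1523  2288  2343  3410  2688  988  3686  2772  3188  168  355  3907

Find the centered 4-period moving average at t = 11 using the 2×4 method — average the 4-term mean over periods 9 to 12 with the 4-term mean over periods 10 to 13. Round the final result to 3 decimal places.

Sum over 9–12: 3686 + 2772 + 3188 + 168 = 9814
Sum over 10–13: 2772 + 3188 + 168 + 355 = 6483
CMA at t=11 = (9814 + 6483) / (2·4) = 16297 / 8 = 2037.125

2037.125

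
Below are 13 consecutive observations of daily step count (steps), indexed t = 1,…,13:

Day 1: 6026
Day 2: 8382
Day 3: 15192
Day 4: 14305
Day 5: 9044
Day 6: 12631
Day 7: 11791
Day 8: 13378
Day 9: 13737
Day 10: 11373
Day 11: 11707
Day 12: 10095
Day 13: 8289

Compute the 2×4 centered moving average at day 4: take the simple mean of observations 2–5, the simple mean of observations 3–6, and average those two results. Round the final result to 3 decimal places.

12261.875

Sum over 2–5: 8382 + 15192 + 14305 + 9044 = 46923
Sum over 3–6: 15192 + 14305 + 9044 + 12631 = 51172
CMA at t=4 = (46923 + 51172) / (2·4) = 98095 / 8 = 12261.875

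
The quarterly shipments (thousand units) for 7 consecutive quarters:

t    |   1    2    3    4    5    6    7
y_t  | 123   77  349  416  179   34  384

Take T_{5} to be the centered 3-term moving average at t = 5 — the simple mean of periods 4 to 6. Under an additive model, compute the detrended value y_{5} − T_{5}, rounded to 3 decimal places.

-30.667

Trend T_5 = (416 + 179 + 34) / 3 = 629/3 = 209.66667
Detrended value: 179 − 209.66667 = -30.667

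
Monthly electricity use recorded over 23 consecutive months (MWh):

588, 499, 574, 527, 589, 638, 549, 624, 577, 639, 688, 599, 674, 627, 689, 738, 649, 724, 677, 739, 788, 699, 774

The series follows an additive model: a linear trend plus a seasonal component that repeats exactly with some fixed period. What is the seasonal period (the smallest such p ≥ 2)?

First differences y_{t+1} − y_t: -89, 75, -47, 62, 49, -89, 75, -47, 62, 49, -89, 75, …
The difference pattern repeats every 5 terms and not for any smaller step, so p = 5.

5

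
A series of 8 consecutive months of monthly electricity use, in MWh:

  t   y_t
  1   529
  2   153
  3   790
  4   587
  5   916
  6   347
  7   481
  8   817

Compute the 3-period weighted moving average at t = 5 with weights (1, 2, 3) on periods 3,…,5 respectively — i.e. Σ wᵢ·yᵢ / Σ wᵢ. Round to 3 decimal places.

785.333

Weighted sum: 1·790 + 2·587 + 3·916 = 790 + 1174 + 2748 = 4712
Weight total: 1 + 2 + 3 = 6
WMA = 4712 / 6 = 785.333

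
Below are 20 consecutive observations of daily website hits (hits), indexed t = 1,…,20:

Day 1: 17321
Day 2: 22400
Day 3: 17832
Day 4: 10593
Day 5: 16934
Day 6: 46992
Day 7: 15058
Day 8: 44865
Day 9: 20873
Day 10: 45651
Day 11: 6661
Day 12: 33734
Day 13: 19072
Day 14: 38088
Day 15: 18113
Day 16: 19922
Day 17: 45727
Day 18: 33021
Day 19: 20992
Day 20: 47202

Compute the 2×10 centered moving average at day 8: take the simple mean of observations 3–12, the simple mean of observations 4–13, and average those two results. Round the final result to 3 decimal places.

Sum over 3–12: 17832 + 10593 + 16934 + 46992 + 15058 + 44865 + 20873 + 45651 + 6661 + 33734 = 259193
Sum over 4–13: 10593 + 16934 + 46992 + 15058 + 44865 + 20873 + 45651 + 6661 + 33734 + 19072 = 260433
CMA at t=8 = (259193 + 260433) / (2·10) = 519626 / 20 = 25981.300

25981.300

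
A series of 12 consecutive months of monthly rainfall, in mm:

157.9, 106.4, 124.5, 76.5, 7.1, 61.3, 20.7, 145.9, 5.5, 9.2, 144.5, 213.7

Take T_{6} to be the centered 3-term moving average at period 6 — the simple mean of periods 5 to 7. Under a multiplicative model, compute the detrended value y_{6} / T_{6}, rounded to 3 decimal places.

Trend T_6 = (7.1 + 61.3 + 20.7) / 3 = 89.1/3 = 29.70000
Ratio to trend: 61.3 / 29.70000 = 2.064

2.064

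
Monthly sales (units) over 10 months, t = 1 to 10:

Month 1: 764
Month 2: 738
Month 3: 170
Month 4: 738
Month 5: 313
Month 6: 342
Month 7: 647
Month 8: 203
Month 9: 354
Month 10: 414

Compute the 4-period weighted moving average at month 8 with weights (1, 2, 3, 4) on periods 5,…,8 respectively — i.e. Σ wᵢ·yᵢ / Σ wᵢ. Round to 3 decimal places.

375.000

Weighted sum: 1·313 + 2·342 + 3·647 + 4·203 = 313 + 684 + 1941 + 812 = 3750
Weight total: 1 + 2 + 3 + 4 = 10
WMA = 3750 / 10 = 375.000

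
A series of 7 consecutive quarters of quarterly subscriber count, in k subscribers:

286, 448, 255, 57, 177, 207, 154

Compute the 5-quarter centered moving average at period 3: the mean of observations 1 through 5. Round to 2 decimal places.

Sum of periods 1–5: 286 + 448 + 255 + 57 + 177 = 1223
Divide by 5: 1223 / 5 = 244.60

244.60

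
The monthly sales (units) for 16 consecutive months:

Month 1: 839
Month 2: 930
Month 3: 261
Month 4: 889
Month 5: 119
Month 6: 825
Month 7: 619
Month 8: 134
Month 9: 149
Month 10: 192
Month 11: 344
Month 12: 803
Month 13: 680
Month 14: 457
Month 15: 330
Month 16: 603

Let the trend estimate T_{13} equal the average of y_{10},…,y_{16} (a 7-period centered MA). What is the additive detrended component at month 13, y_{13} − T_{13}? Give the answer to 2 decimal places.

Trend T_13 = (192 + 344 + 803 + 680 + 457 + 330 + 603) / 7 = 3409/7 = 487.0000
Detrended value: 680 − 487.0000 = 193.00

193.00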